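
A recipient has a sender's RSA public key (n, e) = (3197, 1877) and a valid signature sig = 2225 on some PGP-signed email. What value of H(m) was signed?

sig^2 ≡ 2225^2 = 4950625 ≡ 1669
sig^4 ≡ 1669^2 = 2785561 ≡ 974
sig^8 ≡ 974^2 = 948676 ≡ 2364
sig^16 ≡ 2364^2 = 5588496 ≡ 140
sig^32 ≡ 140^2 = 19600 ≡ 418
sig^64 ≡ 418^2 = 174724 ≡ 2086
sig^128 ≡ 2086^2 = 4351396 ≡ 279
sig^256 ≡ 279^2 = 77841 ≡ 1113
sig^512 ≡ 1113^2 = 1238769 ≡ 1530
sig^1024 ≡ 1530^2 = 2340900 ≡ 696
1877 = 1024 + 512 + 256 + 64 + 16 + 4 + 1, so sig^1877 ≡ 696·1530·1113·2086·140·974·2225 ≡ 2642 (mod 3197)

2642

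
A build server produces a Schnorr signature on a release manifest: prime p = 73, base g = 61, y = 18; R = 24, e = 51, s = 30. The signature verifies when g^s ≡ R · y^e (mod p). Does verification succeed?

g^s mod p:
61^2 = 3721 ≡ 71
61^4 ≡ 71^2 = 5041 ≡ 4
61^8 ≡ 4^2 = 16
61^16 ≡ 16^2 = 256 ≡ 37
30 = 16 + 8 + 4 + 2, so 61^30 ≡ 37·16·4·71 ≡ 9 (mod 73)
R · y^e mod p:
18^2 = 324 ≡ 32
18^4 ≡ 32^2 = 1024 ≡ 2
18^8 ≡ 2^2 = 4
18^16 ≡ 4^2 = 16
18^32 ≡ 16^2 = 256 ≡ 37
51 = 32 + 16 + 2 + 1, so 18^51 ≡ 37·16·32·18 ≡ 9 (mod 73)
24·9 = 216 ≡ 70 (mod 73)
9 ≠ 70; the check fails.

fails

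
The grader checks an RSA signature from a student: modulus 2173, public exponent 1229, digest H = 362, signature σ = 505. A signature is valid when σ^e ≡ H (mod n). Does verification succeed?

σ^2 ≡ 505^2 = 255025 ≡ 784
σ^4 ≡ 784^2 = 614656 ≡ 1870
σ^8 ≡ 1870^2 = 3496900 ≡ 543
σ^16 ≡ 543^2 = 294849 ≡ 1494
σ^32 ≡ 1494^2 = 2232036 ≡ 365
σ^64 ≡ 365^2 = 133225 ≡ 672
σ^128 ≡ 672^2 = 451584 ≡ 1773
σ^256 ≡ 1773^2 = 3143529 ≡ 1371
σ^512 ≡ 1371^2 = 1879641 ≡ 2169
σ^1024 ≡ 2169^2 = 4704561 ≡ 16
1229 = 1024 + 128 + 64 + 8 + 4 + 1, so σ^1229 ≡ 16·1773·672·543·1870·505 ≡ 362 (mod 2173)
σ^1229 mod 2173 = 362 matches H.

passes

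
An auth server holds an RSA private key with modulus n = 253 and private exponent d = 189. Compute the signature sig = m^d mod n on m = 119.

16

m^189 mod 253 = 16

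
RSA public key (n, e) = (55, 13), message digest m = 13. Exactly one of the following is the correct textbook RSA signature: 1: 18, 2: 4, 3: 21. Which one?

Candidate 1: Squares mod 55: 18^1≡18, 18^2≡49, 18^4≡36, 18^8≡31; 13 = 8 + 4 + 1, so 18^13 ≡ 31·36·18 ≡ 13 (mod 55)
  → matches m = 13
Candidate 2: Squares mod 55: 4^1≡4, 4^2≡16, 4^4≡36, 4^8≡31; 13 = 8 + 4 + 1, so 4^13 ≡ 31·36·4 ≡ 9 (mod 55)
Candidate 3: Squares mod 55: 21^1≡21, 21^2≡1, 21^4≡1, 21^8≡1; 13 = 8 + 4 + 1, so 21^13 ≡ 1·1·21 ≡ 21 (mod 55)

1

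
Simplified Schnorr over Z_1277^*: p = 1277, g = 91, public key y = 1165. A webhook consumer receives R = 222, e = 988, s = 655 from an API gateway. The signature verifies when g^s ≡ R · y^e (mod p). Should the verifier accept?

g^s mod p:
91^2 = 8281 ≡ 619
91^4 ≡ 619^2 = 383161 ≡ 61
91^8 ≡ 61^2 = 3721 ≡ 1167
91^16 ≡ 1167^2 = 1361889 ≡ 607
91^32 ≡ 607^2 = 368449 ≡ 673
91^64 ≡ 673^2 = 452929 ≡ 871
91^128 ≡ 871^2 = 758641 ≡ 103
91^256 ≡ 103^2 = 10609 ≡ 393
91^512 ≡ 393^2 = 154449 ≡ 1209
655 = 512 + 128 + 8 + 4 + 2 + 1, so 91^655 ≡ 1209·103·1167·61·619·91 ≡ 951 (mod 1277)
R · y^e mod p:
1165^2 = 1357225 ≡ 1051
1165^4 ≡ 1051^2 = 1104601 ≡ 1273
1165^8 ≡ 1273^2 = 1620529 ≡ 16
1165^16 ≡ 16^2 = 256
1165^32 ≡ 256^2 = 65536 ≡ 409
1165^64 ≡ 409^2 = 167281 ≡ 1271
1165^128 ≡ 1271^2 = 1615441 ≡ 36
1165^256 ≡ 36^2 = 1296 ≡ 19
1165^512 ≡ 19^2 = 361
988 = 512 + 256 + 128 + 64 + 16 + 8 + 4, so 1165^988 ≡ 361·19·36·1271·256·16·1273 ≡ 1195 (mod 1277)
222·1195 = 265290 ≡ 951 (mod 1277)
951 ≡ 951 (mod 1277); signature holds.

accept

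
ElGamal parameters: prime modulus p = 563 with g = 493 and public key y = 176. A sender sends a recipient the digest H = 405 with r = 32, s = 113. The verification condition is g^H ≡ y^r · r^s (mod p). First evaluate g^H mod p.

85

Squares mod 563: 493^1≡493, 493^2≡396, 493^4≡302, 493^8≡561, 493^16≡4, 493^32≡16, 493^64≡256, 493^128≡228, 493^256≡188
405 = 256 + 128 + 16 + 4 + 1, so 493^405 ≡ 188·228·4·302·493 ≡ 85 (mod 563)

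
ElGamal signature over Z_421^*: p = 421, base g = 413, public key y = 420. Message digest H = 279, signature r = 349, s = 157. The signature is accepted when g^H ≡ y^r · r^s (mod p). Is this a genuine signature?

Left side g^H mod p:
413^2 = 170569 ≡ 64
413^4 ≡ 64^2 = 4096 ≡ 307
413^8 ≡ 307^2 = 94249 ≡ 366
413^16 ≡ 366^2 = 133956 ≡ 78
413^32 ≡ 78^2 = 6084 ≡ 190
413^64 ≡ 190^2 = 36100 ≡ 315
413^128 ≡ 315^2 = 99225 ≡ 290
413^256 ≡ 290^2 = 84100 ≡ 321
279 = 256 + 16 + 4 + 2 + 1, so 413^279 ≡ 321·78·307·64·413 ≡ 263 (mod 421)
Right side y^r · r^s mod p:
420^2 = 176400 ≡ 1
420^4 ≡ 1^2 = 1
420^8 ≡ 1^2 = 1
420^16 ≡ 1^2 = 1
420^32 ≡ 1^2 = 1
420^64 ≡ 1^2 = 1
420^128 ≡ 1^2 = 1
420^256 ≡ 1^2 = 1
349 = 256 + 64 + 16 + 8 + 4 + 1, so 420^349 ≡ 1·1·1·1·1·420 ≡ 420 (mod 421)
349^2 = 121801 ≡ 132
349^4 ≡ 132^2 = 17424 ≡ 163
349^8 ≡ 163^2 = 26569 ≡ 46
349^16 ≡ 46^2 = 2116 ≡ 11
349^32 ≡ 11^2 = 121
349^64 ≡ 121^2 = 14641 ≡ 327
349^128 ≡ 327^2 = 106929 ≡ 416
157 = 128 + 16 + 8 + 4 + 1, so 349^157 ≡ 416·11·46·163·349 ≡ 213 (mod 421)
420·213 = 89460 ≡ 208 (mod 421)
263 ≠ 208, so verification fails.

forged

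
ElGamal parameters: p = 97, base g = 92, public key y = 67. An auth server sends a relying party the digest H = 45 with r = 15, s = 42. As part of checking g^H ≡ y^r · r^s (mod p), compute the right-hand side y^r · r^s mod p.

67^2 = 4489 ≡ 27
67^4 ≡ 27^2 = 729 ≡ 50
67^8 ≡ 50^2 = 2500 ≡ 75
15 = 8 + 4 + 2 + 1, so 67^15 ≡ 75·50·27·67 ≡ 55 (mod 97)
15^2 = 225 ≡ 31
15^4 ≡ 31^2 = 961 ≡ 88
15^8 ≡ 88^2 = 7744 ≡ 81
15^16 ≡ 81^2 = 6561 ≡ 62
15^32 ≡ 62^2 = 3844 ≡ 61
42 = 32 + 8 + 2, so 15^42 ≡ 61·81·31 ≡ 8 (mod 97)
y^r · r^s ≡ 55·8 = 440 ≡ 52 (mod 97)

52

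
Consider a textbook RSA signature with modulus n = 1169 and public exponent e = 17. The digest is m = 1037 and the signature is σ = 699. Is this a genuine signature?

forged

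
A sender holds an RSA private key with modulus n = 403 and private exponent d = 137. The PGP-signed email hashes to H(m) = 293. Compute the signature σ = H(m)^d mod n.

258

Squares mod 403: (H(m))^1≡293, (H(m))^2≡10, (H(m))^4≡100, (H(m))^8≡328, (H(m))^16≡386, (H(m))^32≡289, (H(m))^64≡100, (H(m))^128≡328
137 = 128 + 8 + 1, so (H(m))^137 ≡ 328·328·293 ≡ 258 (mod 403)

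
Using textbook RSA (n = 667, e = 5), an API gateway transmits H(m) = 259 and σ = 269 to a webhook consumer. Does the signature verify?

verifies

Squares mod 667: σ^1≡269, σ^2≡325, σ^4≡239
5 = 4 + 1, so σ^5 ≡ 239·269 ≡ 259 (mod 667)
σ^5 mod 667 = 259 matches H(m).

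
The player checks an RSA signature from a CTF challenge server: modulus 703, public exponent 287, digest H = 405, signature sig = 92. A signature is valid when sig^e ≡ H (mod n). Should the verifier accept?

accept

sig^287 mod 703 = 405
Since 405 equals the digest 405, verification succeeds.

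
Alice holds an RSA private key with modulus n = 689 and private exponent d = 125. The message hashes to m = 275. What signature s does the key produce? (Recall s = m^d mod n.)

448

m^2 ≡ 275^2 = 75625 ≡ 524
m^4 ≡ 524^2 = 274576 ≡ 354
m^8 ≡ 354^2 = 125316 ≡ 607
m^16 ≡ 607^2 = 368449 ≡ 523
m^32 ≡ 523^2 = 273529 ≡ 685
m^64 ≡ 685^2 = 469225 ≡ 16
125 = 64 + 32 + 16 + 8 + 4 + 1, so m^125 ≡ 16·685·523·607·354·275 ≡ 448 (mod 689)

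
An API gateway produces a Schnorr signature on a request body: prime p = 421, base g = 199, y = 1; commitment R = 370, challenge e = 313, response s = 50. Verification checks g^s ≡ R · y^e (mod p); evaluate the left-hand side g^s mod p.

Squares mod 421: 199^1≡199, 199^2≡27, 199^4≡308, 199^8≡139, 199^16≡376, 199^32≡341
50 = 32 + 16 + 2, so 199^50 ≡ 341·376·27 ≡ 370 (mod 421)

370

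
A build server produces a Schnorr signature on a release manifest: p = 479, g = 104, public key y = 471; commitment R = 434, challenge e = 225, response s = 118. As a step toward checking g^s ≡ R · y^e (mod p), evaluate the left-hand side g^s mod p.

322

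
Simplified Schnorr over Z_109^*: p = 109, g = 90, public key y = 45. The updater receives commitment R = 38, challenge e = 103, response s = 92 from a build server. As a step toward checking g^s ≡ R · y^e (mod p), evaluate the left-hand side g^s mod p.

75

90^2 = 8100 ≡ 34
90^4 ≡ 34^2 = 1156 ≡ 66
90^8 ≡ 66^2 = 4356 ≡ 105
90^16 ≡ 105^2 = 11025 ≡ 16
90^32 ≡ 16^2 = 256 ≡ 38
90^64 ≡ 38^2 = 1444 ≡ 27
92 = 64 + 16 + 8 + 4, so 90^92 ≡ 27·16·105·66 ≡ 75 (mod 109)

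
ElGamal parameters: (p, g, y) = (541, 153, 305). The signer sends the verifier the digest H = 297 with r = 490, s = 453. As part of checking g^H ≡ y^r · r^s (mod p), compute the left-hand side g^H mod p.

153^2 = 23409 ≡ 146
153^4 ≡ 146^2 = 21316 ≡ 217
153^8 ≡ 217^2 = 47089 ≡ 22
153^16 ≡ 22^2 = 484
153^32 ≡ 484^2 = 234256 ≡ 3
153^64 ≡ 3^2 = 9
153^128 ≡ 9^2 = 81
153^256 ≡ 81^2 = 6561 ≡ 69
297 = 256 + 32 + 8 + 1, so 153^297 ≡ 69·3·22·153 ≡ 495 (mod 541)

495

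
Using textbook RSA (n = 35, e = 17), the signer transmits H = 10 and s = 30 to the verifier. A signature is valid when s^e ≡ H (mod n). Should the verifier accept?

reject

s^2 ≡ 30^2 = 900 ≡ 25
s^4 ≡ 25^2 = 625 ≡ 30
s^8 ≡ 30^2 = 900 ≡ 25
s^16 ≡ 25^2 = 625 ≡ 30
17 = 16 + 1, so s^17 ≡ 30·30 ≡ 25 (mod 35)
The recovered value 25 does not match the digest 10.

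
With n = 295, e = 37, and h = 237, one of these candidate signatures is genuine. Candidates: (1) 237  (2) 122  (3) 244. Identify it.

1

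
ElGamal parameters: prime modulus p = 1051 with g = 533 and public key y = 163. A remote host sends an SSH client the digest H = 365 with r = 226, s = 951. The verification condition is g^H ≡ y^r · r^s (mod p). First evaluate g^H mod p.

799

533^2 = 284089 ≡ 319
533^4 ≡ 319^2 = 101761 ≡ 865
533^8 ≡ 865^2 = 748225 ≡ 964
533^16 ≡ 964^2 = 929296 ≡ 212
533^32 ≡ 212^2 = 44944 ≡ 802
533^64 ≡ 802^2 = 643204 ≡ 1043
533^128 ≡ 1043^2 = 1087849 ≡ 64
533^256 ≡ 64^2 = 4096 ≡ 943
365 = 256 + 64 + 32 + 8 + 4 + 1, so 533^365 ≡ 943·1043·802·964·865·533 ≡ 799 (mod 1051)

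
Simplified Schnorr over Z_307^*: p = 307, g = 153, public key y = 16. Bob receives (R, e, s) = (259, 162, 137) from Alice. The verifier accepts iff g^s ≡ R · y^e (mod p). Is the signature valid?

invalid

g^s mod p:
153^137 mod 307 = 145
R · y^e mod p:
16^162 mod 307 = 235
259·235 = 60865 ≡ 79 (mod 307)
145 ≠ 79; the check fails.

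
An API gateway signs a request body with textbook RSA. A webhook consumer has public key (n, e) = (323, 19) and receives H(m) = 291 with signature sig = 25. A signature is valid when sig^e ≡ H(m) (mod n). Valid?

yes

sig^2 ≡ 25^2 = 625 ≡ 302
sig^4 ≡ 302^2 = 91204 ≡ 118
sig^8 ≡ 118^2 = 13924 ≡ 35
sig^16 ≡ 35^2 = 1225 ≡ 256
19 = 16 + 2 + 1, so sig^19 ≡ 256·302·25 ≡ 291 (mod 323)
Since 291 equals the digest 291, verification succeeds.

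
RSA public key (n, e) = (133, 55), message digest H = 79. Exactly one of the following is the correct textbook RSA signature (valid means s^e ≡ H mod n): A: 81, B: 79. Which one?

Candidate A: 81^2 = 6561 ≡ 44; 81^4 ≡ 44^2 = 1936 ≡ 74; 81^8 ≡ 74^2 = 5476 ≡ 23; 81^16 ≡ 23^2 = 529 ≡ 130; 81^32 ≡ 130^2 = 16900 ≡ 9; 55 = 32 + 16 + 4 + 2 + 1, so 81^55 ≡ 9·130·74·44·81 ≡ 81 (mod 133)
Candidate B: 79^2 = 6241 ≡ 123; 79^4 ≡ 123^2 = 15129 ≡ 100; 79^8 ≡ 100^2 = 10000 ≡ 25; 79^16 ≡ 25^2 = 625 ≡ 93; 79^32 ≡ 93^2 = 8649 ≡ 4; 55 = 32 + 16 + 4 + 2 + 1, so 79^55 ≡ 4·93·100·123·79 ≡ 79 (mod 133)
  → matches H = 79

B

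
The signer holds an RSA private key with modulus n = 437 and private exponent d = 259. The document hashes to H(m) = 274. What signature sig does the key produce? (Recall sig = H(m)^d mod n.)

350

(H(m))^259 mod 437 = 350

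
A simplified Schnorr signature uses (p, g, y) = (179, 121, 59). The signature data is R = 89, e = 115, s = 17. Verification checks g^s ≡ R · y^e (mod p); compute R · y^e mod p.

110

59^115 mod 179 = 138
R · y^e ≡ 89·138 = 12282 ≡ 110 (mod 179)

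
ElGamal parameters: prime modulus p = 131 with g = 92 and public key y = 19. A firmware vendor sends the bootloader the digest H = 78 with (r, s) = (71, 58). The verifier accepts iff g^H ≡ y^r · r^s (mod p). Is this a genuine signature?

forged

Left side g^H mod p:
Squares mod 131: 92^1≡92, 92^2≡80, 92^4≡112, 92^8≡99, 92^16≡107, 92^32≡52, 92^64≡84
78 = 64 + 8 + 4 + 2, so 92^78 ≡ 84·99·112·80 ≡ 1 (mod 131)
Right side y^r · r^s mod p:
Squares mod 131: 19^1≡19, 19^2≡99, 19^4≡107, 19^8≡52, 19^16≡84, 19^32≡113, 19^64≡62
71 = 64 + 4 + 2 + 1, so 19^71 ≡ 62·107·99·19 ≡ 18 (mod 131)
Squares mod 131: 71^1≡71, 71^2≡63, 71^4≡39, 71^8≡80, 71^16≡112, 71^32≡99
58 = 32 + 16 + 8 + 2, so 71^58 ≡ 99·112·80·63 ≡ 99 (mod 131)
18·99 = 1782 ≡ 79 (mod 131)
1 ≠ 79, so verification fails.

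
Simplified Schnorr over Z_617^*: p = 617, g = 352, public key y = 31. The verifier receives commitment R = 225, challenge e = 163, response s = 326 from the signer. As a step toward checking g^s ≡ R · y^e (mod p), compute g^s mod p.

Squares mod 617: 352^1≡352, 352^2≡504, 352^4≡429, 352^8≡175, 352^16≡392, 352^32≡31, 352^64≡344, 352^128≡489, 352^256≡342
326 = 256 + 64 + 4 + 2, so 352^326 ≡ 342·344·429·504 ≡ 128 (mod 617)

128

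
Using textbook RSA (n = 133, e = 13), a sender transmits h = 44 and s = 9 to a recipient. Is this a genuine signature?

s^13 mod 133 = 44
s^13 mod 133 = 44 matches h.

genuine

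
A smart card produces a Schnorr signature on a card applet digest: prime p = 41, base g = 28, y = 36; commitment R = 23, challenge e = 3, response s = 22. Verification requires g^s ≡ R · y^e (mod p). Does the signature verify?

verifies

g^s mod p:
28^2 = 784 ≡ 5
28^4 ≡ 5^2 = 25
28^8 ≡ 25^2 = 625 ≡ 10
28^16 ≡ 10^2 = 100 ≡ 18
22 = 16 + 4 + 2, so 28^22 ≡ 18·25·5 ≡ 36 (mod 41)
R · y^e mod p:
36^2 = 1296 ≡ 25
3 = 2 + 1, so 36^3 ≡ 25·36 ≡ 39 (mod 41)
23·39 = 897 ≡ 36 (mod 41)
36 ≡ 36 (mod 41); signature holds.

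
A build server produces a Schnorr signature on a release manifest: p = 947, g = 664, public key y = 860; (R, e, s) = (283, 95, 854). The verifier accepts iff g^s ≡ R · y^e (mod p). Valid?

g^s mod p:
Squares mod 947: 664^1≡664, 664^2≡541, 664^4≡58, 664^8≡523, 664^16≡793, 664^32≡41, 664^64≡734, 664^128≡860, 664^256≡940, 664^512≡49
854 = 512 + 256 + 64 + 16 + 4 + 2, so 664^854 ≡ 49·940·734·793·58·541 ≡ 604 (mod 947)
R · y^e mod p:
Squares mod 947: 860^1≡860, 860^2≡940, 860^4≡49, 860^8≡507, 860^16≡412, 860^32≡231, 860^64≡329
95 = 64 + 16 + 8 + 4 + 2 + 1, so 860^95 ≡ 329·412·507·49·940·860 ≡ 400 (mod 947)
283·400 = 113200 ≡ 507 (mod 947)
604 ≠ 507; the check fails.

no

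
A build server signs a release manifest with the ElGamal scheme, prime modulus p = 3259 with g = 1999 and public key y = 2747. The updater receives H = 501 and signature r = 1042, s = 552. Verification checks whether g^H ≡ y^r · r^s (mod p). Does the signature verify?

Left side g^H mod p:
1999^2 = 3996001 ≡ 467
1999^4 ≡ 467^2 = 218089 ≡ 2995
1999^8 ≡ 2995^2 = 8970025 ≡ 1257
1999^16 ≡ 1257^2 = 1580049 ≡ 2693
1999^32 ≡ 2693^2 = 7252249 ≡ 974
1999^64 ≡ 974^2 = 948676 ≡ 307
1999^128 ≡ 307^2 = 94249 ≡ 2997
1999^256 ≡ 2997^2 = 8982009 ≡ 205
501 = 256 + 128 + 64 + 32 + 16 + 4 + 1, so 1999^501 ≡ 205·2997·307·974·2693·2995·1999 ≡ 756 (mod 3259)
Right side y^r · r^s mod p:
2747^2 = 7546009 ≡ 1424
2747^4 ≡ 1424^2 = 2027776 ≡ 678
2747^8 ≡ 678^2 = 459684 ≡ 165
2747^16 ≡ 165^2 = 27225 ≡ 1153
2747^32 ≡ 1153^2 = 1329409 ≡ 2996
2747^64 ≡ 2996^2 = 8976016 ≡ 730
2747^128 ≡ 730^2 = 532900 ≡ 1683
2747^256 ≡ 1683^2 = 2832489 ≡ 418
2747^512 ≡ 418^2 = 174724 ≡ 1997
2747^1024 ≡ 1997^2 = 3988009 ≡ 2252
1042 = 1024 + 16 + 2, so 2747^1042 ≡ 2252·1153·1424 ≡ 553 (mod 3259)
1042^2 = 1085764 ≡ 517
1042^4 ≡ 517^2 = 267289 ≡ 51
1042^8 ≡ 51^2 = 2601
1042^16 ≡ 2601^2 = 6765201 ≡ 2776
1042^32 ≡ 2776^2 = 7706176 ≡ 1900
1042^64 ≡ 1900^2 = 3610000 ≡ 2287
1042^128 ≡ 2287^2 = 5230369 ≡ 2933
1042^256 ≡ 2933^2 = 8602489 ≡ 1988
1042^512 ≡ 1988^2 = 3952144 ≡ 2236
552 = 512 + 32 + 8, so 1042^552 ≡ 2236·1900·2601 ≡ 2417 (mod 3259)
553·2417 = 1336601 ≡ 411 (mod 3259)
756 ≠ 411, so verification fails.

does not verify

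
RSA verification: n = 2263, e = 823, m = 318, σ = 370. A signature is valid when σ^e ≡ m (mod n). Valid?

Squares mod 2263: σ^1≡370, σ^2≡1120, σ^4≡698, σ^8≡659, σ^16≡2048, σ^32≡965, σ^64≡1132, σ^128≡566, σ^256≡1273, σ^512≡221
823 = 512 + 256 + 32 + 16 + 4 + 2 + 1, so σ^823 ≡ 221·1273·965·2048·698·1120·370 ≡ 1945 (mod 2263)
The recovered value 1945 does not match the digest 318.

no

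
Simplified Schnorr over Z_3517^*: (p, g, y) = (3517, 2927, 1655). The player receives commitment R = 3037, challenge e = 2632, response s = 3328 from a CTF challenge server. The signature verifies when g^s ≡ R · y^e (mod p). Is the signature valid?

valid

g^s mod p:
2927^2 = 8567329 ≡ 3434
2927^4 ≡ 3434^2 = 11792356 ≡ 3372
2927^8 ≡ 3372^2 = 11370384 ≡ 3440
2927^16 ≡ 3440^2 = 11833600 ≡ 2412
2927^32 ≡ 2412^2 = 5817744 ≡ 626
2927^64 ≡ 626^2 = 391876 ≡ 1489
2927^128 ≡ 1489^2 = 2217121 ≡ 1411
2927^256 ≡ 1411^2 = 1990921 ≡ 299
2927^512 ≡ 299^2 = 89401 ≡ 1476
2927^1024 ≡ 1476^2 = 2178576 ≡ 1553
2927^2048 ≡ 1553^2 = 2411809 ≡ 2664
3328 = 2048 + 1024 + 256, so 2927^3328 ≡ 2664·1553·299 ≡ 66 (mod 3517)
R · y^e mod p:
1655^2 = 2739025 ≡ 2799
1655^4 ≡ 2799^2 = 7834401 ≡ 2042
1655^8 ≡ 2042^2 = 4169764 ≡ 2119
1655^16 ≡ 2119^2 = 4490161 ≡ 2469
1655^32 ≡ 2469^2 = 6095961 ≡ 1000
1655^64 ≡ 1000^2 = 1000000 ≡ 1172
1655^128 ≡ 1172^2 = 1373584 ≡ 1954
1655^256 ≡ 1954^2 = 3818116 ≡ 2171
1655^512 ≡ 2171^2 = 4713241 ≡ 461
1655^1024 ≡ 461^2 = 212521 ≡ 1501
1655^2048 ≡ 1501^2 = 2253001 ≡ 2121
2632 = 2048 + 512 + 64 + 8, so 1655^2632 ≡ 2121·461·1172·2119 ≡ 1011 (mod 3517)
3037·1011 = 3070407 ≡ 66 (mod 3517)
66 ≡ 66 (mod 3517); signature holds.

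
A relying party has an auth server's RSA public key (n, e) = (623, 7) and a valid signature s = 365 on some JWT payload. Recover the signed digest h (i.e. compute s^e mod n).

Squares mod 623: s^1≡365, s^2≡526, s^4≡64
7 = 4 + 2 + 1, so s^7 ≡ 64·526·365 ≡ 554 (mod 623)

554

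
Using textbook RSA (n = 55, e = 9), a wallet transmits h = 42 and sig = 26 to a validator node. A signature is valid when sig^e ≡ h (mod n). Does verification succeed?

fails

Squares mod 55: sig^1≡26, sig^2≡16, sig^4≡36, sig^8≡31
9 = 8 + 1, so sig^9 ≡ 31·26 ≡ 36 (mod 55)
36 ≠ 42, so verification fails.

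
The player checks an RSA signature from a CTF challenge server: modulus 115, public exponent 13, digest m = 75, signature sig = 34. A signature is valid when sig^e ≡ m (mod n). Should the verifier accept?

reject

sig^2 ≡ 34^2 = 1156 ≡ 6
sig^4 ≡ 6^2 = 36
sig^8 ≡ 36^2 = 1296 ≡ 31
13 = 8 + 4 + 1, so sig^13 ≡ 31·36·34 ≡ 109 (mod 115)
The recovered value 109 does not match the digest 75.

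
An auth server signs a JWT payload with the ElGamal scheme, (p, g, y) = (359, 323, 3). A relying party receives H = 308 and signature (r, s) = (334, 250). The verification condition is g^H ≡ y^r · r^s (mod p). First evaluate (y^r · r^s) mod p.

3^334 mod 359 = 23
334^250 mod 359 = 276
y^r · r^s ≡ 23·276 = 6348 ≡ 245 (mod 359)

245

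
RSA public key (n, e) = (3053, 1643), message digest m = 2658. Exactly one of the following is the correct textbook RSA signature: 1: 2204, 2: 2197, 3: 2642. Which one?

2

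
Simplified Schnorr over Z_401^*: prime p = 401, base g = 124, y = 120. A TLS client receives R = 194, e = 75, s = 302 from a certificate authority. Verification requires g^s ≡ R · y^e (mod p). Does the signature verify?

verifies

g^s mod p:
124^2 = 15376 ≡ 138
124^4 ≡ 138^2 = 19044 ≡ 197
124^8 ≡ 197^2 = 38809 ≡ 313
124^16 ≡ 313^2 = 97969 ≡ 125
124^32 ≡ 125^2 = 15625 ≡ 387
124^64 ≡ 387^2 = 149769 ≡ 196
124^128 ≡ 196^2 = 38416 ≡ 321
124^256 ≡ 321^2 = 103041 ≡ 385
302 = 256 + 32 + 8 + 4 + 2, so 124^302 ≡ 385·387·313·197·138 ≡ 354 (mod 401)
R · y^e mod p:
120^2 = 14400 ≡ 365
120^4 ≡ 365^2 = 133225 ≡ 93
120^8 ≡ 93^2 = 8649 ≡ 228
120^16 ≡ 228^2 = 51984 ≡ 255
120^32 ≡ 255^2 = 65025 ≡ 63
120^64 ≡ 63^2 = 3969 ≡ 360
75 = 64 + 8 + 2 + 1, so 120^75 ≡ 360·228·365·120 ≡ 254 (mod 401)
194·254 = 49276 ≡ 354 (mod 401)
354 ≡ 354 (mod 401); signature holds.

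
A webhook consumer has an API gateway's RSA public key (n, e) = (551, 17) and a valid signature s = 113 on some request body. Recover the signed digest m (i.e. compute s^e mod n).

Squares mod 551: s^1≡113, s^2≡96, s^4≡400, s^8≡210, s^16≡20
17 = 16 + 1, so s^17 ≡ 20·113 ≡ 56 (mod 551)

56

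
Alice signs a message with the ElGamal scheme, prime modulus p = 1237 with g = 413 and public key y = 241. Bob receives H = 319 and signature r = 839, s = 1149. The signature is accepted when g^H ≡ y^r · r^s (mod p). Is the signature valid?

valid

Left side g^H mod p:
Squares mod 1237: 413^1≡413, 413^2≡1100, 413^4≡214, 413^8≡27, 413^16≡729, 413^32≡768, 413^64≡1012, 413^128≡1145, 413^256≡1042
319 = 256 + 32 + 16 + 8 + 4 + 2 + 1, so 413^319 ≡ 1042·768·729·27·214·1100·413 ≡ 870 (mod 1237)
Right side y^r · r^s mod p:
Squares mod 1237: 241^1≡241, 241^2≡1179, 241^4≡890, 241^8≡420, 241^16≡746, 241^32≡1103, 241^64≡638, 241^128≡71, 241^256≡93, 241^512≡1227
839 = 512 + 256 + 64 + 4 + 2 + 1, so 241^839 ≡ 1227·93·638·890·1179·241 ≡ 270 (mod 1237)
Squares mod 1237: 839^1≡839, 839^2≡68, 839^4≡913, 839^8≡1068, 839^16≡110, 839^32≡967, 839^64≡1154, 839^128≡704, 839^256≡816, 839^512≡350, 839^1024≡37
1149 = 1024 + 64 + 32 + 16 + 8 + 4 + 1, so 839^1149 ≡ 37·1154·967·110·1068·913·839 ≡ 553 (mod 1237)
270·553 = 149310 ≡ 870 (mod 1237)
870 ≡ 870 (mod 1237), so the signature is genuine.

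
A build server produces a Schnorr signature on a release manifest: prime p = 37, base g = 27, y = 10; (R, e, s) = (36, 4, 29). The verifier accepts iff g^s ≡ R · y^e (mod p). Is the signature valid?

g^s mod p:
27^29 mod 37 = 11
R · y^e mod p:
10^4 mod 37 = 10
36·10 = 360 ≡ 27 (mod 37)
11 ≠ 27; the check fails.

invalid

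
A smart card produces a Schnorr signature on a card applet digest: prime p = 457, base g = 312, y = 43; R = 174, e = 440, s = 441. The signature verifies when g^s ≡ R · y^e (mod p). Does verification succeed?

fails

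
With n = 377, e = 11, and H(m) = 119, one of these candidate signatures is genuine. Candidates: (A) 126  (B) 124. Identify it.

B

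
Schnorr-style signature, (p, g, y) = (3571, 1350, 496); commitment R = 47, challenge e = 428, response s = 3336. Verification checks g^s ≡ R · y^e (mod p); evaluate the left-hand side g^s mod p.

1387

1350^2 = 1822500 ≡ 1290
1350^4 ≡ 1290^2 = 1664100 ≡ 14
1350^8 ≡ 14^2 = 196
1350^16 ≡ 196^2 = 38416 ≡ 2706
1350^32 ≡ 2706^2 = 7322436 ≡ 1886
1350^64 ≡ 1886^2 = 3556996 ≡ 280
1350^128 ≡ 280^2 = 78400 ≡ 3409
1350^256 ≡ 3409^2 = 11621281 ≡ 1247
1350^512 ≡ 1247^2 = 1555009 ≡ 1624
1350^1024 ≡ 1624^2 = 2637376 ≡ 1978
1350^2048 ≡ 1978^2 = 3912484 ≡ 2239
3336 = 2048 + 1024 + 256 + 8, so 1350^3336 ≡ 2239·1978·1247·196 ≡ 1387 (mod 3571)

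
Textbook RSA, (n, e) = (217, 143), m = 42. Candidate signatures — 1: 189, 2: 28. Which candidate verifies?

Candidate 1: 189^2 = 35721 ≡ 133; 189^4 ≡ 133^2 = 17689 ≡ 112; 189^8 ≡ 112^2 = 12544 ≡ 175; 189^16 ≡ 175^2 = 30625 ≡ 28; 189^32 ≡ 28^2 = 784 ≡ 133; 189^64 ≡ 133^2 = 17689 ≡ 112; 189^128 ≡ 112^2 = 12544 ≡ 175; 143 = 128 + 8 + 4 + 2 + 1, so 189^143 ≡ 175·175·112·133·189 ≡ 42 (mod 217)
  → matches m = 42
Candidate 2: 28^2 = 784 ≡ 133; 28^4 ≡ 133^2 = 17689 ≡ 112; 28^8 ≡ 112^2 = 12544 ≡ 175; 28^16 ≡ 175^2 = 30625 ≡ 28; 28^32 ≡ 28^2 = 784 ≡ 133; 28^64 ≡ 133^2 = 17689 ≡ 112; 28^128 ≡ 112^2 = 12544 ≡ 175; 143 = 128 + 8 + 4 + 2 + 1, so 28^143 ≡ 175·175·112·133·28 ≡ 175 (mod 217)

1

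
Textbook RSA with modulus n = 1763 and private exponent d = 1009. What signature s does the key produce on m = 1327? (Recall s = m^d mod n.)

m^1009 mod 1763 = 639

639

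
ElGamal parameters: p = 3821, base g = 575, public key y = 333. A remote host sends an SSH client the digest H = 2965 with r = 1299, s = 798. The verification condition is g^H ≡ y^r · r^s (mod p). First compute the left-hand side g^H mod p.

2773

575^2 = 330625 ≡ 2019
575^4 ≡ 2019^2 = 4076361 ≡ 3175
575^8 ≡ 3175^2 = 10080625 ≡ 827
575^16 ≡ 827^2 = 683929 ≡ 3791
575^32 ≡ 3791^2 = 14371681 ≡ 900
575^64 ≡ 900^2 = 810000 ≡ 3769
575^128 ≡ 3769^2 = 14205361 ≡ 2704
575^256 ≡ 2704^2 = 7311616 ≡ 2043
575^512 ≡ 2043^2 = 4173849 ≡ 1317
575^1024 ≡ 1317^2 = 1734489 ≡ 3576
575^2048 ≡ 3576^2 = 12787776 ≡ 2710
2965 = 2048 + 512 + 256 + 128 + 16 + 4 + 1, so 575^2965 ≡ 2710·1317·2043·2704·3791·3175·575 ≡ 2773 (mod 3821)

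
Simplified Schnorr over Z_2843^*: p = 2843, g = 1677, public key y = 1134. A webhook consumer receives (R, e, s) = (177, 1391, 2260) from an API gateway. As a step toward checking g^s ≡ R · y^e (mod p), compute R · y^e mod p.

973

Squares mod 2843: 1134^1≡1134, 1134^2≡920, 1134^4≡2029, 1134^8≡177, 1134^16≡56, 1134^32≡293, 1134^64≡559, 1134^128≡2594, 1134^256≡2298, 1134^512≡1353, 1134^1024≡2560
1391 = 1024 + 256 + 64 + 32 + 8 + 4 + 2 + 1, so 1134^1391 ≡ 2560·2298·559·293·177·2029·920·1134 ≡ 2720 (mod 2843)
R · y^e ≡ 177·2720 = 481440 ≡ 973 (mod 2843)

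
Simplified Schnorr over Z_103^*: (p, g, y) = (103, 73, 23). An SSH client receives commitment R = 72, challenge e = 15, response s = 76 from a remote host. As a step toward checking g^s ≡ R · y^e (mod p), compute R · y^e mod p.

64

23^2 = 529 ≡ 14
23^4 ≡ 14^2 = 196 ≡ 93
23^8 ≡ 93^2 = 8649 ≡ 100
15 = 8 + 4 + 2 + 1, so 23^15 ≡ 100·93·14·23 ≡ 81 (mod 103)
R · y^e ≡ 72·81 = 5832 ≡ 64 (mod 103)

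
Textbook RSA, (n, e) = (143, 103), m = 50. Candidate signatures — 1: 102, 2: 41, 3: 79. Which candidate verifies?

2

Candidate 1: 102^103 mod 143 = 93
Candidate 2: 41^103 mod 143 = 50
  → matches m = 50
Candidate 3: 79^103 mod 143 = 118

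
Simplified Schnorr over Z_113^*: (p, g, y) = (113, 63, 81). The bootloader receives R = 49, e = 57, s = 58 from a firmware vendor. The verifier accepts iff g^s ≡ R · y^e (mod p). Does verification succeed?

g^s mod p:
63^58 mod 113 = 14
R · y^e mod p:
81^57 mod 113 = 81
49·81 = 3969 ≡ 14 (mod 113)
14 ≡ 14 (mod 113); signature holds.

passes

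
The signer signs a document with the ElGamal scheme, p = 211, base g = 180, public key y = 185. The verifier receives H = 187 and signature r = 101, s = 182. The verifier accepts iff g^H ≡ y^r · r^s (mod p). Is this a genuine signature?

Left side g^H mod p:
Squares mod 211: 180^1≡180, 180^2≡117, 180^4≡185, 180^8≡43, 180^16≡161, 180^32≡179, 180^64≡180, 180^128≡117
187 = 128 + 32 + 16 + 8 + 2 + 1, so 180^187 ≡ 117·179·161·43·117·180 ≡ 101 (mod 211)
Right side y^r · r^s mod p:
Squares mod 211: 185^1≡185, 185^2≡43, 185^4≡161, 185^8≡179, 185^16≡180, 185^32≡117, 185^64≡185
101 = 64 + 32 + 4 + 1, so 185^101 ≡ 185·117·161·185 ≡ 173 (mod 211)
Squares mod 211: 101^1≡101, 101^2≡73, 101^4≡54, 101^8≡173, 101^16≡178, 101^32≡34, 101^64≡101, 101^128≡73
182 = 128 + 32 + 16 + 4 + 2, so 101^182 ≡ 73·34·178·54·73 ≡ 14 (mod 211)
173·14 = 2422 ≡ 101 (mod 211)
101 ≡ 101 (mod 211), so the signature is genuine.

genuine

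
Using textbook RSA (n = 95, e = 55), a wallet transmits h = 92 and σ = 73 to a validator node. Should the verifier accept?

σ^2 ≡ 73^2 = 5329 ≡ 9
σ^4 ≡ 9^2 = 81
σ^8 ≡ 81^2 = 6561 ≡ 6
σ^16 ≡ 6^2 = 36
σ^32 ≡ 36^2 = 1296 ≡ 61
55 = 32 + 16 + 4 + 2 + 1, so σ^55 ≡ 61·36·81·9·73 ≡ 92 (mod 95)
σ^55 mod 95 = 92 matches h.

accept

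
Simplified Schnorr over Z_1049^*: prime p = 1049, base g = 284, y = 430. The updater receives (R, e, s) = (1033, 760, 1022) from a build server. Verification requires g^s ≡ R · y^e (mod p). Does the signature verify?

g^s mod p:
284^2 = 80656 ≡ 932
284^4 ≡ 932^2 = 868624 ≡ 52
284^8 ≡ 52^2 = 2704 ≡ 606
284^16 ≡ 606^2 = 367236 ≡ 86
284^32 ≡ 86^2 = 7396 ≡ 53
284^64 ≡ 53^2 = 2809 ≡ 711
284^128 ≡ 711^2 = 505521 ≡ 952
284^256 ≡ 952^2 = 906304 ≡ 1017
284^512 ≡ 1017^2 = 1034289 ≡ 1024
1022 = 512 + 256 + 128 + 64 + 32 + 16 + 8 + 4 + 2, so 284^1022 ≡ 1024·1017·952·711·53·86·606·52·932 ≡ 954 (mod 1049)
R · y^e mod p:
430^2 = 184900 ≡ 276
430^4 ≡ 276^2 = 76176 ≡ 648
430^8 ≡ 648^2 = 419904 ≡ 304
430^16 ≡ 304^2 = 92416 ≡ 104
430^32 ≡ 104^2 = 10816 ≡ 326
430^64 ≡ 326^2 = 106276 ≡ 327
430^128 ≡ 327^2 = 106929 ≡ 980
430^256 ≡ 980^2 = 960400 ≡ 565
430^512 ≡ 565^2 = 319225 ≡ 329
760 = 512 + 128 + 64 + 32 + 16 + 8, so 430^760 ≡ 329·980·327·326·104·304 ≡ 539 (mod 1049)
1033·539 = 556787 ≡ 817 (mod 1049)
954 ≠ 817; the check fails.

does not verify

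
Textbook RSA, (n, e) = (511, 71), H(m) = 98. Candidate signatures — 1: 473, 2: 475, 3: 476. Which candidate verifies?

Candidate 1: 473^71 mod 511 = 121
Candidate 2: 475^71 mod 511 = 440
Candidate 3: 476^71 mod 511 = 98
  → matches H(m) = 98

3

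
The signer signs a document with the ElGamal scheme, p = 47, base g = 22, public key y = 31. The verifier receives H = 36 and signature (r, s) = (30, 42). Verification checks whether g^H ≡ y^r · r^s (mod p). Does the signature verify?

verifies

Left side g^H mod p:
22^2 = 484 ≡ 14
22^4 ≡ 14^2 = 196 ≡ 8
22^8 ≡ 8^2 = 64 ≡ 17
22^16 ≡ 17^2 = 289 ≡ 7
22^32 ≡ 7^2 = 49 ≡ 2
36 = 32 + 4, so 22^36 ≡ 2·8 ≡ 16 (mod 47)
Right side y^r · r^s mod p:
31^2 = 961 ≡ 21
31^4 ≡ 21^2 = 441 ≡ 18
31^8 ≡ 18^2 = 324 ≡ 42
31^16 ≡ 42^2 = 1764 ≡ 25
30 = 16 + 8 + 4 + 2, so 31^30 ≡ 25·42·18·21 ≡ 32 (mod 47)
30^2 = 900 ≡ 7
30^4 ≡ 7^2 = 49 ≡ 2
30^8 ≡ 2^2 = 4
30^16 ≡ 4^2 = 16
30^32 ≡ 16^2 = 256 ≡ 21
42 = 32 + 8 + 2, so 30^42 ≡ 21·4·7 ≡ 24 (mod 47)
32·24 = 768 ≡ 16 (mod 47)
16 ≡ 16 (mod 47), so the signature is genuine.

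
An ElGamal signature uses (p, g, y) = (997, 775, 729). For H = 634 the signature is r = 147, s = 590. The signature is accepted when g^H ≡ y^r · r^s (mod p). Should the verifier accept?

Left side g^H mod p:
775^2 = 600625 ≡ 431
775^4 ≡ 431^2 = 185761 ≡ 319
775^8 ≡ 319^2 = 101761 ≡ 67
775^16 ≡ 67^2 = 4489 ≡ 501
775^32 ≡ 501^2 = 251001 ≡ 754
775^64 ≡ 754^2 = 568516 ≡ 226
775^128 ≡ 226^2 = 51076 ≡ 229
775^256 ≡ 229^2 = 52441 ≡ 597
775^512 ≡ 597^2 = 356409 ≡ 480
634 = 512 + 64 + 32 + 16 + 8 + 2, so 775^634 ≡ 480·226·754·501·67·431 ≡ 388 (mod 997)
Right side y^r · r^s mod p:
729^2 = 531441 ≡ 40
729^4 ≡ 40^2 = 1600 ≡ 603
729^8 ≡ 603^2 = 363609 ≡ 701
729^16 ≡ 701^2 = 491401 ≡ 877
729^32 ≡ 877^2 = 769129 ≡ 442
729^64 ≡ 442^2 = 195364 ≡ 949
729^128 ≡ 949^2 = 900601 ≡ 310
147 = 128 + 16 + 2 + 1, so 729^147 ≡ 310·877·40·729 ≡ 949 (mod 997)
147^2 = 21609 ≡ 672
147^4 ≡ 672^2 = 451584 ≡ 940
147^8 ≡ 940^2 = 883600 ≡ 258
147^16 ≡ 258^2 = 66564 ≡ 762
147^32 ≡ 762^2 = 580644 ≡ 390
147^64 ≡ 390^2 = 152100 ≡ 556
147^128 ≡ 556^2 = 309136 ≡ 66
147^256 ≡ 66^2 = 4356 ≡ 368
147^512 ≡ 368^2 = 135424 ≡ 829
590 = 512 + 64 + 8 + 4 + 2, so 147^590 ≡ 829·556·258·940·672 ≡ 761 (mod 997)
949·761 = 722189 ≡ 361 (mod 997)
388 ≠ 361, so verification fails.

reject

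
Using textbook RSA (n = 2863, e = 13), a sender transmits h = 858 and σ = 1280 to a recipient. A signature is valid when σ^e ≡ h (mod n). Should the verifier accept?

reject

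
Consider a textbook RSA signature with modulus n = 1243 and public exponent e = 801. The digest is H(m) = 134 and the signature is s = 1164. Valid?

no

s^2 ≡ 1164^2 = 1354896 ≡ 26
s^4 ≡ 26^2 = 676
s^8 ≡ 676^2 = 456976 ≡ 795
s^16 ≡ 795^2 = 632025 ≡ 581
s^32 ≡ 581^2 = 337561 ≡ 708
s^64 ≡ 708^2 = 501264 ≡ 335
s^128 ≡ 335^2 = 112225 ≡ 355
s^256 ≡ 355^2 = 126025 ≡ 482
s^512 ≡ 482^2 = 232324 ≡ 1126
801 = 512 + 256 + 32 + 1, so s^801 ≡ 1126·482·708·1164 ≡ 1109 (mod 1243)
1109 ≠ 134, so verification fails.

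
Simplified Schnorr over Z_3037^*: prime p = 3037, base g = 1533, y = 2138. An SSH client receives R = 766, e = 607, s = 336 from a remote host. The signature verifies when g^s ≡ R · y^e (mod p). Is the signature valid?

g^s mod p:
1533^2 = 2350089 ≡ 2488
1533^4 ≡ 2488^2 = 6190144 ≡ 738
1533^8 ≡ 738^2 = 544644 ≡ 1021
1533^16 ≡ 1021^2 = 1042441 ≡ 750
1533^32 ≡ 750^2 = 562500 ≡ 655
1533^64 ≡ 655^2 = 429025 ≡ 808
1533^128 ≡ 808^2 = 652864 ≡ 2946
1533^256 ≡ 2946^2 = 8678916 ≡ 2207
336 = 256 + 64 + 16, so 1533^336 ≡ 2207·808·750 ≡ 1866 (mod 3037)
R · y^e mod p:
2138^2 = 4571044 ≡ 359
2138^4 ≡ 359^2 = 128881 ≡ 1327
2138^8 ≡ 1327^2 = 1760929 ≡ 2506
2138^16 ≡ 2506^2 = 6280036 ≡ 2557
2138^32 ≡ 2557^2 = 6538249 ≡ 2625
2138^64 ≡ 2625^2 = 6890625 ≡ 2709
2138^128 ≡ 2709^2 = 7338681 ≡ 1289
2138^256 ≡ 1289^2 = 1661521 ≡ 282
2138^512 ≡ 282^2 = 79524 ≡ 562
607 = 512 + 64 + 16 + 8 + 4 + 2 + 1, so 2138^607 ≡ 562·2709·2557·2506·1327·359·2138 ≡ 2976 (mod 3037)
766·2976 = 2279616 ≡ 1866 (mod 3037)
1866 ≡ 1866 (mod 3037); signature holds.

valid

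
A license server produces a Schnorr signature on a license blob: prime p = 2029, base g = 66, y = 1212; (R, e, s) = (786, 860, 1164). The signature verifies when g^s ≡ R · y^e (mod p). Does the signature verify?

g^s mod p:
66^2 = 4356 ≡ 298
66^4 ≡ 298^2 = 88804 ≡ 1557
66^8 ≡ 1557^2 = 2424249 ≡ 1623
66^16 ≡ 1623^2 = 2634129 ≡ 487
66^32 ≡ 487^2 = 237169 ≡ 1805
66^64 ≡ 1805^2 = 3258025 ≡ 1480
66^128 ≡ 1480^2 = 2190400 ≡ 1109
66^256 ≡ 1109^2 = 1229881 ≡ 307
66^512 ≡ 307^2 = 94249 ≡ 915
66^1024 ≡ 915^2 = 837225 ≡ 1277
1164 = 1024 + 128 + 8 + 4, so 66^1164 ≡ 1277·1109·1623·1557 ≡ 244 (mod 2029)
R · y^e mod p:
1212^2 = 1468944 ≡ 1977
1212^4 ≡ 1977^2 = 3908529 ≡ 675
1212^8 ≡ 675^2 = 455625 ≡ 1129
1212^16 ≡ 1129^2 = 1274641 ≡ 429
1212^32 ≡ 429^2 = 184041 ≡ 1431
1212^64 ≡ 1431^2 = 2047761 ≡ 500
1212^128 ≡ 500^2 = 250000 ≡ 433
1212^256 ≡ 433^2 = 187489 ≡ 821
1212^512 ≡ 821^2 = 674041 ≡ 413
860 = 512 + 256 + 64 + 16 + 8 + 4, so 1212^860 ≡ 413·821·500·429·1129·675 ≡ 320 (mod 2029)
786·320 = 251520 ≡ 1953 (mod 2029)
244 ≠ 1953; the check fails.

does not verify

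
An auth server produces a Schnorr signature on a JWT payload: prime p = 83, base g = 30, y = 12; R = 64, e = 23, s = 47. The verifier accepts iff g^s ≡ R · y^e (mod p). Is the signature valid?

g^s mod p:
30^2 = 900 ≡ 70
30^4 ≡ 70^2 = 4900 ≡ 3
30^8 ≡ 3^2 = 9
30^16 ≡ 9^2 = 81
30^32 ≡ 81^2 = 6561 ≡ 4
47 = 32 + 8 + 4 + 2 + 1, so 30^47 ≡ 4·9·3·70·30 ≡ 44 (mod 83)
R · y^e mod p:
12^2 = 144 ≡ 61
12^4 ≡ 61^2 = 3721 ≡ 69
12^8 ≡ 69^2 = 4761 ≡ 30
12^16 ≡ 30^2 = 900 ≡ 70
23 = 16 + 4 + 2 + 1, so 12^23 ≡ 70·69·61·12 ≡ 9 (mod 83)
64·9 = 576 ≡ 78 (mod 83)
44 ≠ 78; the check fails.

invalid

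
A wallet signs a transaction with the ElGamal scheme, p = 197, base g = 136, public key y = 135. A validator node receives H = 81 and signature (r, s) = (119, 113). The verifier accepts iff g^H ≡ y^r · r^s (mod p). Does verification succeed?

fails

Left side g^H mod p:
Squares mod 197: 136^1≡136, 136^2≡175, 136^4≡90, 136^8≡23, 136^16≡135, 136^32≡101, 136^64≡154
81 = 64 + 16 + 1, so 136^81 ≡ 154·135·136 ≡ 96 (mod 197)
Right side y^r · r^s mod p:
Squares mod 197: 135^1≡135, 135^2≡101, 135^4≡154, 135^8≡76, 135^16≡63, 135^32≡29, 135^64≡53
119 = 64 + 32 + 16 + 4 + 2 + 1, so 135^119 ≡ 53·29·63·154·101·135 ≡ 114 (mod 197)
Squares mod 197: 119^1≡119, 119^2≡174, 119^4≡135, 119^8≡101, 119^16≡154, 119^32≡76, 119^64≡63
113 = 64 + 32 + 16 + 1, so 119^113 ≡ 63·76·154·119 ≡ 103 (mod 197)
114·103 = 11742 ≡ 119 (mod 197)
96 ≠ 119, so verification fails.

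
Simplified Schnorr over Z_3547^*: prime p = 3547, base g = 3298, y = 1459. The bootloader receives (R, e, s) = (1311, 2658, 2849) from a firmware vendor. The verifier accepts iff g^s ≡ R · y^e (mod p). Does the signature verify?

does not verify

g^s mod p:
3298^2 = 10876804 ≡ 1702
3298^4 ≡ 1702^2 = 2896804 ≡ 2452
3298^8 ≡ 2452^2 = 6012304 ≡ 139
3298^16 ≡ 139^2 = 19321 ≡ 1586
3298^32 ≡ 1586^2 = 2515396 ≡ 573
3298^64 ≡ 573^2 = 328329 ≡ 2005
3298^128 ≡ 2005^2 = 4020025 ≡ 1274
3298^256 ≡ 1274^2 = 1623076 ≡ 2097
3298^512 ≡ 2097^2 = 4397409 ≡ 2676
3298^1024 ≡ 2676^2 = 7160976 ≡ 3130
3298^2048 ≡ 3130^2 = 9796900 ≡ 86
2849 = 2048 + 512 + 256 + 32 + 1, so 3298^2849 ≡ 86·2676·2097·573·3298 ≡ 1355 (mod 3547)
R · y^e mod p:
1459^2 = 2128681 ≡ 481
1459^4 ≡ 481^2 = 231361 ≡ 806
1459^8 ≡ 806^2 = 649636 ≡ 535
1459^16 ≡ 535^2 = 286225 ≡ 2465
1459^32 ≡ 2465^2 = 6076225 ≡ 214
1459^64 ≡ 214^2 = 45796 ≡ 3232
1459^128 ≡ 3232^2 = 10445824 ≡ 3456
1459^256 ≡ 3456^2 = 11943936 ≡ 1187
1459^512 ≡ 1187^2 = 1408969 ≡ 810
1459^1024 ≡ 810^2 = 656100 ≡ 3452
1459^2048 ≡ 3452^2 = 11916304 ≡ 1931
2658 = 2048 + 512 + 64 + 32 + 2, so 1459^2658 ≡ 1931·810·3232·214·481 ≡ 2566 (mod 3547)
1311·2566 = 3364026 ≡ 1470 (mod 3547)
1355 ≠ 1470; the check fails.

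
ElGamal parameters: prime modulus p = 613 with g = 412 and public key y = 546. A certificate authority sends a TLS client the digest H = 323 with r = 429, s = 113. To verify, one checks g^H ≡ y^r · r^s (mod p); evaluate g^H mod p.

412^2 = 169744 ≡ 556
412^4 ≡ 556^2 = 309136 ≡ 184
412^8 ≡ 184^2 = 33856 ≡ 141
412^16 ≡ 141^2 = 19881 ≡ 265
412^32 ≡ 265^2 = 70225 ≡ 343
412^64 ≡ 343^2 = 117649 ≡ 566
412^128 ≡ 566^2 = 320356 ≡ 370
412^256 ≡ 370^2 = 136900 ≡ 201
323 = 256 + 64 + 2 + 1, so 412^323 ≡ 201·566·556·412 ≡ 66 (mod 613)

66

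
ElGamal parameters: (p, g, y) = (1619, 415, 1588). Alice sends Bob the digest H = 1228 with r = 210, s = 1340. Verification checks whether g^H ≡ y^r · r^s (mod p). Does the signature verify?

verifies

Left side g^H mod p:
415^1228 mod 1619 = 286
Right side y^r · r^s mod p:
1588^210 mod 1619 = 529
210^1340 mod 1619 = 1491
529·1491 = 788739 ≡ 286 (mod 1619)
286 ≡ 286 (mod 1619), so the signature is genuine.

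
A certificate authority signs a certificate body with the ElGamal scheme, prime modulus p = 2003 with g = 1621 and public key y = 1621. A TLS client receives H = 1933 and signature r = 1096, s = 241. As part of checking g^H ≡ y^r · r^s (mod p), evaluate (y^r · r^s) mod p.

1398

Squares mod 2003: 1621^1≡1621, 1621^2≡1708, 1621^4≡896, 1621^8≡1616, 1621^16≡1547, 1621^32≡1627, 1621^64≡1166, 1621^128≡1522, 1621^256≡1016, 1621^512≡711, 1621^1024≡765
1096 = 1024 + 64 + 8, so 1621^1096 ≡ 765·1166·1616 ≡ 896 (mod 2003)
Squares mod 2003: 1096^1≡1096, 1096^2≡1419, 1096^4≡546, 1096^8≡1672, 1096^16≡1399, 1096^32≡270, 1096^64≡792, 1096^128≡325
241 = 128 + 64 + 32 + 16 + 1, so 1096^241 ≡ 325·792·270·1399·1096 ≡ 319 (mod 2003)
y^r · r^s ≡ 896·319 = 285824 ≡ 1398 (mod 2003)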